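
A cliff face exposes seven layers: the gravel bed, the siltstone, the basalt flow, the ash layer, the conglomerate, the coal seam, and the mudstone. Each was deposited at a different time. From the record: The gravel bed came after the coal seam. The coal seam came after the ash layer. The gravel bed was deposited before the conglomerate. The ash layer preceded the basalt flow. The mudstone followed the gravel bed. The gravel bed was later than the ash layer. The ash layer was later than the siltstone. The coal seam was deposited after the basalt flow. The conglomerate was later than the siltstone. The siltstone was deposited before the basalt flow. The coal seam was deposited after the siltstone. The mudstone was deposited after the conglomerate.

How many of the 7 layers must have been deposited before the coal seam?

Directly stated before the coal seam: the ash layer, the basalt flow, and the siltstone.
No chain forces the mudstone (or any of the others) ahead of the coal seam.
That's the ash layer, the basalt flow, and the siltstone — 3 in all.

3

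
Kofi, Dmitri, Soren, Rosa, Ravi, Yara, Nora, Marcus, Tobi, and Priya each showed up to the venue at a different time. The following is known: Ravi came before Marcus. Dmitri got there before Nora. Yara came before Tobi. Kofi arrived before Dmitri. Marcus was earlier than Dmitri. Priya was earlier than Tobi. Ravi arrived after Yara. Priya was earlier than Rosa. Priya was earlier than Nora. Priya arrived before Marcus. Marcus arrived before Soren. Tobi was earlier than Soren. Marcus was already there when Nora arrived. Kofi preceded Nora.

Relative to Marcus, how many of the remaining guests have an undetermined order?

Forced before Marcus: Priya, Ravi, and Yara; forced after Marcus: Dmitri, Nora, and Soren.
That leaves Kofi, Rosa, and Tobi with no forced order relative to Marcus — 3.

3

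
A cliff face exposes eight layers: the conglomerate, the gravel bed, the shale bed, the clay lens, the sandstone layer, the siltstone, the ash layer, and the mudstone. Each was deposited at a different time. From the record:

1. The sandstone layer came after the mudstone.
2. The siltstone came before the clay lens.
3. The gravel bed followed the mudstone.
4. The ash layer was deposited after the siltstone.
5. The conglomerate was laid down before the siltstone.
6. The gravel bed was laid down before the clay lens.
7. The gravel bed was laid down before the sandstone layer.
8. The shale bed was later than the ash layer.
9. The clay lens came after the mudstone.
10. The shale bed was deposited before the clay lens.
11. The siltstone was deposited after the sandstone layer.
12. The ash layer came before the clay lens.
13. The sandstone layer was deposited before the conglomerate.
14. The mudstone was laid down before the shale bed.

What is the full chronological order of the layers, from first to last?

The constraints fix every adjacent pair, so only one ordering works:
the mudstone → the gravel bed → the sandstone layer → the conglomerate → the siltstone → the ash layer → the shale bed → the clay lens.

the mudstone, the gravel bed, the sandstone layer, the conglomerate, the siltstone, the ash layer, the shale bed, the clay lens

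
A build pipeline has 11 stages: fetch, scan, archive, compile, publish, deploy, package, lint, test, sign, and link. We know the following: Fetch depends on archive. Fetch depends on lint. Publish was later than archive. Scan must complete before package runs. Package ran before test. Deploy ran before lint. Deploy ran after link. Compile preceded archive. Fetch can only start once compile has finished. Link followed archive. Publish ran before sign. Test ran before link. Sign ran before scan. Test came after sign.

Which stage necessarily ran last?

Every other stage has a chain of constraints placing it before fetch, so fetch is last.

fetch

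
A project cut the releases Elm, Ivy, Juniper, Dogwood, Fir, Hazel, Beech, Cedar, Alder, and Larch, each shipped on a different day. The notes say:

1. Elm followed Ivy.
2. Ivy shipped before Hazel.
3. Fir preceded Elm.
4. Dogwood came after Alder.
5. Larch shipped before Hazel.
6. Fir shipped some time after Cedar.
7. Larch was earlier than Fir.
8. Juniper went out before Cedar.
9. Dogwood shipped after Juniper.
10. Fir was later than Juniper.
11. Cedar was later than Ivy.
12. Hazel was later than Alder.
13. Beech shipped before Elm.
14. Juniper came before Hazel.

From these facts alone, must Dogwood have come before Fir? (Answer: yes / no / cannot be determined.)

No chain of stated constraints runs from Dogwood to Fir, and none runs from Fir to Dogwood either.
So the relative order of Dogwood and Fir is not fixed by the given facts.

cannot be determined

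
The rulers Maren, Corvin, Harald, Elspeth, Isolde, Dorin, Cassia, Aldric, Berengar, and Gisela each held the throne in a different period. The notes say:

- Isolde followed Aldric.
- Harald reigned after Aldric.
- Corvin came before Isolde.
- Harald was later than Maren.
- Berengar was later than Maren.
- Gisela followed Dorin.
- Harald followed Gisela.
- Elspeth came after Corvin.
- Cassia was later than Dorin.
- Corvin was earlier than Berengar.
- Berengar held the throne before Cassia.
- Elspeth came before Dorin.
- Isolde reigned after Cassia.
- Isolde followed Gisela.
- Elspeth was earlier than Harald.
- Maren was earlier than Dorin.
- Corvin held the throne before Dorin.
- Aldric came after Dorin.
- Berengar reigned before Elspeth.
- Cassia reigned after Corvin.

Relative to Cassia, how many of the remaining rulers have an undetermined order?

3

Forced before Cassia: Berengar, Corvin, Dorin, Elspeth, and Maren; forced after Cassia: Isolde.
That leaves Aldric, Gisela, and Harald with no forced order relative to Cassia — 3.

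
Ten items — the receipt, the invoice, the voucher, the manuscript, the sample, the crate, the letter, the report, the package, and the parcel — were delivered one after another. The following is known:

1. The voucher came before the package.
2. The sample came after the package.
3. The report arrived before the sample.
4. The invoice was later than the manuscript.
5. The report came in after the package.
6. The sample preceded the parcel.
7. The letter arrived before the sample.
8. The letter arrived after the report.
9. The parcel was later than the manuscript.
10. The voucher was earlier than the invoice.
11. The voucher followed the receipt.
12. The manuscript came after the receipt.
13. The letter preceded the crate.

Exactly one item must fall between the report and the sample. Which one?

Tracing the constraints gives the report → the letter → the sample, so the letter sits after the report and before the sample.
No other item is forced both after the report and before the sample.

the letter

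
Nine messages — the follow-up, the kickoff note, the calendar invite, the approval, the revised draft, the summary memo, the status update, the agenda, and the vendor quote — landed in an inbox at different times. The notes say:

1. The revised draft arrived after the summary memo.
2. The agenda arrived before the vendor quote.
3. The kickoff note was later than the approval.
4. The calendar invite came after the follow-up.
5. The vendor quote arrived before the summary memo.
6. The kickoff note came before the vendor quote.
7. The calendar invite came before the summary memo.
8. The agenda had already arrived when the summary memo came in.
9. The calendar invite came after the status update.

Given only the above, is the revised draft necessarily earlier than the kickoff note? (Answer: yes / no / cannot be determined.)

Tracing the constraints gives the kickoff note → the vendor quote → the summary memo → the revised draft, so the kickoff note must come before the revised draft.
That means the revised draft cannot be before the kickoff note.

no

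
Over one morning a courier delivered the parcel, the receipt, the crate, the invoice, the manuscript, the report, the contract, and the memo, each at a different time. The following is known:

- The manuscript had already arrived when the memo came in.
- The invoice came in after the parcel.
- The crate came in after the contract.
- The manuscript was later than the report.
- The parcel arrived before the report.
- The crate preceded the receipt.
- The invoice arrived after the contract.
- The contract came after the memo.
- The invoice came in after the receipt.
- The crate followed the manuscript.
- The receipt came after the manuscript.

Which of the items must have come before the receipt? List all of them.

Directly stated before the receipt: the crate and the manuscript.
The contract reaches the receipt via the contract → the crate → the receipt.
The memo reaches the receipt via the memo → the contract → the crate → the receipt.
The parcel reaches the receipt via the parcel → the report → the manuscript → the receipt.
Likewise the report reaches the receipt by chaining the stated constraints.

the contract, the crate, the manuscript, the memo, the parcel, the report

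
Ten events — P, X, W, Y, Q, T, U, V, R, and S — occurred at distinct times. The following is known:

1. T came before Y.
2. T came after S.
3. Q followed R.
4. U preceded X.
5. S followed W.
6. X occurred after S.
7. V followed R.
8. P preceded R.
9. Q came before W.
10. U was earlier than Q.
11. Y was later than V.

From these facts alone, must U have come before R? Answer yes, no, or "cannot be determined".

cannot be determined

No chain of stated constraints runs from U to R, and none runs from R to U either.
So the relative order of U and R is not fixed by the given facts.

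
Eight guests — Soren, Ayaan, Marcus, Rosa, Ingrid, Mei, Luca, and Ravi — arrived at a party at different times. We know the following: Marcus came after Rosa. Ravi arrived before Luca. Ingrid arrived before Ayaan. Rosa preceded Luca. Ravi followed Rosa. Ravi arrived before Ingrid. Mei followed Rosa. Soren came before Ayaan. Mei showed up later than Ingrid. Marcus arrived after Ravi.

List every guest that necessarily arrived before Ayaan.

Directly stated before Ayaan: Ingrid and Soren.
Ravi reaches Ayaan via Ravi → Ingrid → Ayaan.
Rosa reaches Ayaan via Rosa → Ravi → Ingrid → Ayaan.
No chain forces Mei (or any of the others) ahead of Ayaan.

Ingrid, Ravi, Rosa, Soren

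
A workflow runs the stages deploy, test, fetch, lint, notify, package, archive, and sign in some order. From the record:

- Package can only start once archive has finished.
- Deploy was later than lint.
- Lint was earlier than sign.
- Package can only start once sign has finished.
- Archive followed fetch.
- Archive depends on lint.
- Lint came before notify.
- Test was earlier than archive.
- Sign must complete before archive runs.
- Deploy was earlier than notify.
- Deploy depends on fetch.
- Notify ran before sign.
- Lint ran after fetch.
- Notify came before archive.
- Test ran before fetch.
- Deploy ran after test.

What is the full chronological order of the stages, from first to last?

The constraints fix every adjacent pair, so only one ordering works:
test → fetch → lint → deploy → notify → sign → archive → package.

test, fetch, lint, deploy, notify, sign, archive, package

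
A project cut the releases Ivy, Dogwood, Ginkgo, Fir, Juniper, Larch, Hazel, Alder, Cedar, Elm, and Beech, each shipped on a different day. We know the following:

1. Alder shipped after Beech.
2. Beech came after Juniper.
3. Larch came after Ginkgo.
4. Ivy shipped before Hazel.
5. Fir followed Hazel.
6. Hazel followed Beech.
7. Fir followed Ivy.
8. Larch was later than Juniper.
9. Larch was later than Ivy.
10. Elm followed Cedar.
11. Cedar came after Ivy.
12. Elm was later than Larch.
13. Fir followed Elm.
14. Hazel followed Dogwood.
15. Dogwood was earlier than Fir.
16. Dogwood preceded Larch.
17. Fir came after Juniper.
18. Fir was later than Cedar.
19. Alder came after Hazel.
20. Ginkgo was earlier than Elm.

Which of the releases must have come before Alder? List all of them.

Beech, Dogwood, Hazel, Ivy, Juniper

Directly stated before Alder: Beech and Hazel.
Dogwood reaches Alder via Dogwood → Hazel → Alder.
Ivy reaches Alder via Ivy → Hazel → Alder.
Juniper reaches Alder via Juniper → Beech → Alder.
No chain forces Fir (or any of the others) ahead of Alder.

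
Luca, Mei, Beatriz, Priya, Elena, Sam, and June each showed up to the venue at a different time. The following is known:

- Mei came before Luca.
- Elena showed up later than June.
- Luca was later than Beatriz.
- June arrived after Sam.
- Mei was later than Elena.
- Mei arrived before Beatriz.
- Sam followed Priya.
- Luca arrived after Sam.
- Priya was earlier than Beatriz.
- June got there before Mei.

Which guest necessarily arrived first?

Priya

Priya has a chain of constraints placing them before every other guest, so Priya must be first.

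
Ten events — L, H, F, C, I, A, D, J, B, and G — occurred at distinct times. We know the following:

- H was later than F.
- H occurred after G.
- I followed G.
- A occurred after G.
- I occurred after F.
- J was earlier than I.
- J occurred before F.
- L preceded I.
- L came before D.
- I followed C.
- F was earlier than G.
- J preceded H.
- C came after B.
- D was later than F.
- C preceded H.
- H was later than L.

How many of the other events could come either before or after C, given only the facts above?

6

Forced before C: B; forced after C: H and I.
That leaves A, D, F, G, J, and L with no forced order relative to C — 6.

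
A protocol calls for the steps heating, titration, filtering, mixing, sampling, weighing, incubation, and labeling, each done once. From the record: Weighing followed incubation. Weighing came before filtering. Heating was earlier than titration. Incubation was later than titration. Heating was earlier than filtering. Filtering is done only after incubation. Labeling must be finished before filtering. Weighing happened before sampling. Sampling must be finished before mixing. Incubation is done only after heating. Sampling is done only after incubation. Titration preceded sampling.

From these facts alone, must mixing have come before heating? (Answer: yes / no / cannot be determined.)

Tracing the constraints gives heating → incubation → sampling → mixing, so heating must come before mixing.
That means mixing cannot be before heating.

no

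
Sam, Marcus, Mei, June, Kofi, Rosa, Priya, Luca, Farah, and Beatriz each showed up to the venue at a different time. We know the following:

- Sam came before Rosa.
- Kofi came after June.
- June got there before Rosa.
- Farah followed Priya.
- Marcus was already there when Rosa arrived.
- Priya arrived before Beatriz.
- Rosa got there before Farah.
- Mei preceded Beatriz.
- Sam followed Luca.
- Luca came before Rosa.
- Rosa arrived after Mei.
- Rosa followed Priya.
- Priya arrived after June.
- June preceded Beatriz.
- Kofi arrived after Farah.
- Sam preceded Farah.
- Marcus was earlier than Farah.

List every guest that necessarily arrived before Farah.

Directly stated before Farah: Marcus, Priya, Rosa, and Sam.
June reaches Farah via June → Rosa → Farah.
Luca reaches Farah via Luca → Sam → Farah.
Mei reaches Farah via Mei → Rosa → Farah.
No chain forces Kofi (or any of the others) ahead of Farah.

June, Luca, Marcus, Mei, Priya, Rosa, Sam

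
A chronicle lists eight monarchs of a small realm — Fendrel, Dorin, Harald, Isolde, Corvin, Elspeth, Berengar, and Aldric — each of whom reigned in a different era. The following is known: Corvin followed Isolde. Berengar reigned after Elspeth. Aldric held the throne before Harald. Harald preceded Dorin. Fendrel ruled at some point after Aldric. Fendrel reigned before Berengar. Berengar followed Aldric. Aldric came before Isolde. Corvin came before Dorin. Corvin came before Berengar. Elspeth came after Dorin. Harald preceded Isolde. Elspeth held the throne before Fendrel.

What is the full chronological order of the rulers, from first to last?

Aldric, Harald, Isolde, Corvin, Dorin, Elspeth, Fendrel, Berengar

The constraints fix every adjacent pair, so only one ordering works:
Aldric → Harald → Isolde → Corvin → Dorin → Elspeth → Fendrel → Berengar.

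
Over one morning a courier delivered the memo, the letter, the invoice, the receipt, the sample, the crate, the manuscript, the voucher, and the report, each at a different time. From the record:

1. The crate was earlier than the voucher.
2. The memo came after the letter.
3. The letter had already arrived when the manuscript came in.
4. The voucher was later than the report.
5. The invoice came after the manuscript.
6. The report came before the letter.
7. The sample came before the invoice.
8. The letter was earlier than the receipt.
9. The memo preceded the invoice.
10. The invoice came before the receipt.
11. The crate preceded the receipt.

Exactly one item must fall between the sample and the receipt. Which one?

Tracing the constraints gives the sample → the invoice → the receipt, so the invoice sits after the sample and before the receipt.
No other item is forced both after the sample and before the receipt.

the invoice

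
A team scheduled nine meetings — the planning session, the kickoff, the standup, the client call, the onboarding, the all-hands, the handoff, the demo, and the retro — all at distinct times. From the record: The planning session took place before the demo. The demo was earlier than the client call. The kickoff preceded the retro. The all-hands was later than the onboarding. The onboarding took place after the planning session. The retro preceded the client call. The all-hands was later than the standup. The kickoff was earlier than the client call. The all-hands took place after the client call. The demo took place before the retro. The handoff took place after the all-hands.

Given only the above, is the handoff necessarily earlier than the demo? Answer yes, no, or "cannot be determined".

no

Tracing the constraints gives the demo → the client call → the all-hands → the handoff, so the demo must come before the handoff.
That means the handoff cannot be before the demo.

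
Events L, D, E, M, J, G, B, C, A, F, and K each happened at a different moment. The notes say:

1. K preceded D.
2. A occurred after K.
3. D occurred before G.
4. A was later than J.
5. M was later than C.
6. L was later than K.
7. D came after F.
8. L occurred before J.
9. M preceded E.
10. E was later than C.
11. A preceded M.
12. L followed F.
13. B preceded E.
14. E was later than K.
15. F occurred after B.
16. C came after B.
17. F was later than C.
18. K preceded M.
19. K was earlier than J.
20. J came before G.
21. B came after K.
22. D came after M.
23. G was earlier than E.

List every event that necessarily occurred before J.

B, C, F, K, L

Directly stated before J: K and L.
B reaches J via B → F → L → J.
C reaches J via C → F → L → J.
F reaches J via F → L → J.
No chain forces M (or any of the others) ahead of J.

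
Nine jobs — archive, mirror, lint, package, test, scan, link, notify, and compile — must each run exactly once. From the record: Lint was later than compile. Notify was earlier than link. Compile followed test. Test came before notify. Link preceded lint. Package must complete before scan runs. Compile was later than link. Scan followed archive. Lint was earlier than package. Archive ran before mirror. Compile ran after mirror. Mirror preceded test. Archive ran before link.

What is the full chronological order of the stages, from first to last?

The constraints fix every adjacent pair, so only one ordering works:
archive → mirror → test → notify → link → compile → lint → package → scan.

archive, mirror, test, notify, link, compile, lint, package, scan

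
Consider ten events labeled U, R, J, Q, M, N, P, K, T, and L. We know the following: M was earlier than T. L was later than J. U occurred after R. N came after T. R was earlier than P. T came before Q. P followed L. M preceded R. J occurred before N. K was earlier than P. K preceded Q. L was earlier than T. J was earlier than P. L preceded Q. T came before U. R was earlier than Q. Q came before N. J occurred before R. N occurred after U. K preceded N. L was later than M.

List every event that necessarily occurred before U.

J, L, M, R, T

Directly stated before U: R and T.
J reaches U via J → R → U.
L reaches U via L → T → U.
M reaches U via M → T → U.
No chain forces N (or any of the others) ahead of U.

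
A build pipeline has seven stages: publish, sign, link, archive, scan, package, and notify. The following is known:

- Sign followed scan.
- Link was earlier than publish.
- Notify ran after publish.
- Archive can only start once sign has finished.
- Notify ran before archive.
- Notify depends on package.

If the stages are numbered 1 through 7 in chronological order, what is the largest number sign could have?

6

Sign must come before archive — 1 stage forced after it.
Everything else can be placed before sign in some valid order, so sign can sit as late as position 7 − 1 = 6.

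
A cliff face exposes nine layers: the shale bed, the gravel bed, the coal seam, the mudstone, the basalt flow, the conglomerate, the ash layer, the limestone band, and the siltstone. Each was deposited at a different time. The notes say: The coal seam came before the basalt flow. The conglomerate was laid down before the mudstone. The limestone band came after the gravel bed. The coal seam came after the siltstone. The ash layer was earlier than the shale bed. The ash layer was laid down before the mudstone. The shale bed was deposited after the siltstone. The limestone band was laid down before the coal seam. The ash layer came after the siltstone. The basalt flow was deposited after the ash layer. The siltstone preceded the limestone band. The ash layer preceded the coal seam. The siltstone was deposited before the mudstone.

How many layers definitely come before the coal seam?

Directly stated before the coal seam: the ash layer, the limestone band, and the siltstone.
The gravel bed reaches the coal seam via the gravel bed → the limestone band → the coal seam.
No chain forces the conglomerate (or any of the others) ahead of the coal seam.
That's the ash layer, the gravel bed, the limestone band, and the siltstone — 4 in all.

4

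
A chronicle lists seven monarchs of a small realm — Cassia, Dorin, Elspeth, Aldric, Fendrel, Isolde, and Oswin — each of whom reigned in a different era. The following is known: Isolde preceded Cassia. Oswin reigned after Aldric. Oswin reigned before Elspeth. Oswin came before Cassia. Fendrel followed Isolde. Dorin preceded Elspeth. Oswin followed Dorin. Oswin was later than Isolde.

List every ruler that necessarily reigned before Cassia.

Aldric, Dorin, Isolde, Oswin

Directly stated before Cassia: Isolde and Oswin.
Aldric reaches Cassia via Aldric → Oswin → Cassia.
Dorin reaches Cassia via Dorin → Oswin → Cassia.
No chain forces Fendrel (or any of the others) ahead of Cassia.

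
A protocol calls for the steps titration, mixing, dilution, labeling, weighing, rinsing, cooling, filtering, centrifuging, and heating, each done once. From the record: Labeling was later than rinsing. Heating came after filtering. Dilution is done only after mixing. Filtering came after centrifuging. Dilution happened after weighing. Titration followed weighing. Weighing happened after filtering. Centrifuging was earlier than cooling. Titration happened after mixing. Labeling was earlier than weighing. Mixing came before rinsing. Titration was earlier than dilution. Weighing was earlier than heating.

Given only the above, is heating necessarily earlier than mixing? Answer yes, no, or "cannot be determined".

no

Tracing the constraints gives mixing → rinsing → labeling → weighing → heating, so mixing must come before heating.
That means heating cannot be before mixing.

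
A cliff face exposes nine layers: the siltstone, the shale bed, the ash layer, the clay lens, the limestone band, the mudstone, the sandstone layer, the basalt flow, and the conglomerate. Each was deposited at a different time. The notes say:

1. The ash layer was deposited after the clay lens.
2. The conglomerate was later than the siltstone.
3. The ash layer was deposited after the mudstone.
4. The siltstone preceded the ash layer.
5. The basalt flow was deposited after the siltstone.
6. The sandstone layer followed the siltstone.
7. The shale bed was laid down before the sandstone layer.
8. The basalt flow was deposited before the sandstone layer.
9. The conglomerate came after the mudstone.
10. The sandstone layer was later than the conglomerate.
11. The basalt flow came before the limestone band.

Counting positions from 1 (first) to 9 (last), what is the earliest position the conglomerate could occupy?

The mudstone and the siltstone must both come before the conglomerate — 2 forced predecessors.
Nothing else is forced ahead of the conglomerate, so its earliest slot is position 2 + 1 = 3.

3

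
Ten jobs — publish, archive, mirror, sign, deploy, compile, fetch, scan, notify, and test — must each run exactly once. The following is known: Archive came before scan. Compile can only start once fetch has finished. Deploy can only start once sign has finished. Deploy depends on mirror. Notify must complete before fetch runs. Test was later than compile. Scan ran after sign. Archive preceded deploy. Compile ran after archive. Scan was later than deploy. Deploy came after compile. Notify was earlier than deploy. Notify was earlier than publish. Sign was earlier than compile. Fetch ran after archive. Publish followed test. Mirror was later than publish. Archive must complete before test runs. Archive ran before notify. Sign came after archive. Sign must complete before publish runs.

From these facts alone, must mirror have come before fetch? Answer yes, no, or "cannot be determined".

no

Tracing the constraints gives fetch → compile → test → publish → mirror, so fetch must come before mirror.
That means mirror cannot be before fetch.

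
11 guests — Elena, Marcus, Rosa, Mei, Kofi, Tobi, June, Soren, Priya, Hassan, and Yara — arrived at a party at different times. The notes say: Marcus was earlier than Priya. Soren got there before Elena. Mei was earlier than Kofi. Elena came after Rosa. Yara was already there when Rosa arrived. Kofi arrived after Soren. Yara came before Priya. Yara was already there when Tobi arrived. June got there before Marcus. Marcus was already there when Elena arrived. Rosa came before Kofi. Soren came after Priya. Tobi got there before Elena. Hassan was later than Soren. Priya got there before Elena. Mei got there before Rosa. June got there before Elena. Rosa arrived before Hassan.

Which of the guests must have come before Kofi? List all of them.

June, Marcus, Mei, Priya, Rosa, Soren, Yara

Directly stated before Kofi: Mei, Rosa, and Soren.
June reaches Kofi via June → Marcus → Priya → Soren → Kofi.
Marcus reaches Kofi via Marcus → Priya → Soren → Kofi.
Priya reaches Kofi via Priya → Soren → Kofi.
Likewise Yara reaches Kofi by chaining the stated constraints.
No chain forces Hassan (or any of the others) ahead of Kofi.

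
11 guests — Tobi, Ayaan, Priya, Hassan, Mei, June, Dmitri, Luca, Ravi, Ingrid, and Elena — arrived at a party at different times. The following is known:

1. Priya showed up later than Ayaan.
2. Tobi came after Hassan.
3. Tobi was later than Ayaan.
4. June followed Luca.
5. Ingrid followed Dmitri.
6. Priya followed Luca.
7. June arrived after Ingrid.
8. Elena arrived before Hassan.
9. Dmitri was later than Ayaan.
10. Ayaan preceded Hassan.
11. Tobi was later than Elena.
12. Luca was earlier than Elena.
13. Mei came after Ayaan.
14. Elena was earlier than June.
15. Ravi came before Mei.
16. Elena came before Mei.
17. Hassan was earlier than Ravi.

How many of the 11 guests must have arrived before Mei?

5

Directly stated before Mei: Ayaan, Elena, and Ravi.
Hassan reaches Mei via Hassan → Ravi → Mei.
Luca reaches Mei via Luca → Elena → Mei.
No chain forces Dmitri (or any of the others) ahead of Mei.
That's Ayaan, Elena, Hassan, Luca, and Ravi — 5 in all.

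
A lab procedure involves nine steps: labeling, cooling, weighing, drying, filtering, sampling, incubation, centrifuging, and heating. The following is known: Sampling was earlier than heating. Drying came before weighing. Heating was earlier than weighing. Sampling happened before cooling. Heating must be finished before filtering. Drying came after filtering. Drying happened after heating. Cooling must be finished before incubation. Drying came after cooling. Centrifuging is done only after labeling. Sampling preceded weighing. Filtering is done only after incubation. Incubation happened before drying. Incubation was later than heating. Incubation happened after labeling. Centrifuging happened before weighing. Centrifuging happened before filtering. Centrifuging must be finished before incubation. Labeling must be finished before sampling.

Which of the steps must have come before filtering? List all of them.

Directly stated before filtering: centrifuging, heating, and incubation.
Cooling reaches filtering via cooling → incubation → filtering.
Labeling reaches filtering via labeling → incubation → filtering.
Sampling reaches filtering via sampling → heating → filtering.
No chain forces weighing (or any of the others) ahead of filtering.

centrifuging, cooling, heating, incubation, labeling, sampling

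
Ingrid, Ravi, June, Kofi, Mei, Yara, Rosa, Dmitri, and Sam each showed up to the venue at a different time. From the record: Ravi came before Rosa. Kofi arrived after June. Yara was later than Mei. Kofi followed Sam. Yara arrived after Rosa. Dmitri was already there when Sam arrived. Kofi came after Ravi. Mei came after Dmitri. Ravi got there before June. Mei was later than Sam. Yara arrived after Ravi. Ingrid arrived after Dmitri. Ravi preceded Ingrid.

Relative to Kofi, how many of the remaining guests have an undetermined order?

4

Forced before Kofi: Dmitri, June, Ravi, and Sam.
That leaves Ingrid, Mei, Rosa, and Yara with no forced order relative to Kofi — 4.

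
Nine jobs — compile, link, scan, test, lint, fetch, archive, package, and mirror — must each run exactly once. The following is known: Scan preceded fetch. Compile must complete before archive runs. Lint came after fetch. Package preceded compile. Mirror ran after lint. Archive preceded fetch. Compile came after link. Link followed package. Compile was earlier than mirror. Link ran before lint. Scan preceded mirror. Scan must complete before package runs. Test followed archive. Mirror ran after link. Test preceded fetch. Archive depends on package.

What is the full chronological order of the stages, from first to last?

scan, package, link, compile, archive, test, fetch, lint, mirror

The constraints fix every adjacent pair, so only one ordering works:
scan → package → link → compile → archive → test → fetch → lint → mirror.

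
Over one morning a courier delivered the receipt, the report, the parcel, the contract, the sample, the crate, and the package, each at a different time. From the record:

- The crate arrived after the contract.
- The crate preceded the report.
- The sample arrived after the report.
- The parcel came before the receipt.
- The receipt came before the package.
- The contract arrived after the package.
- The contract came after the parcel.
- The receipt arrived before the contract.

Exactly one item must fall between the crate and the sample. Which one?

Tracing the constraints gives the crate → the report → the sample, so the report sits after the crate and before the sample.
No other item is forced both after the crate and before the sample.

the report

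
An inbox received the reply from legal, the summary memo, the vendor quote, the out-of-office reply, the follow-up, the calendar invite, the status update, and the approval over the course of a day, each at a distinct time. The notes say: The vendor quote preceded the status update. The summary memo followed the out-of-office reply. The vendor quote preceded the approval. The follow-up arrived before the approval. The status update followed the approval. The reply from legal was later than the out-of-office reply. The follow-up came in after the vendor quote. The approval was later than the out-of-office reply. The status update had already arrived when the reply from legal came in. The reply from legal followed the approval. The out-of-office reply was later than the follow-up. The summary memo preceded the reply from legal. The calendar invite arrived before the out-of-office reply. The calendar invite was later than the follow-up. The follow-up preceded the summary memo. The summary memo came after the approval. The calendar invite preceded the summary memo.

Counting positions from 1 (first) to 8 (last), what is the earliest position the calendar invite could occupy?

The follow-up and the vendor quote must both come before the calendar invite — 2 forced predecessors.
Nothing else is forced ahead of the calendar invite, so its earliest slot is position 2 + 1 = 3.

3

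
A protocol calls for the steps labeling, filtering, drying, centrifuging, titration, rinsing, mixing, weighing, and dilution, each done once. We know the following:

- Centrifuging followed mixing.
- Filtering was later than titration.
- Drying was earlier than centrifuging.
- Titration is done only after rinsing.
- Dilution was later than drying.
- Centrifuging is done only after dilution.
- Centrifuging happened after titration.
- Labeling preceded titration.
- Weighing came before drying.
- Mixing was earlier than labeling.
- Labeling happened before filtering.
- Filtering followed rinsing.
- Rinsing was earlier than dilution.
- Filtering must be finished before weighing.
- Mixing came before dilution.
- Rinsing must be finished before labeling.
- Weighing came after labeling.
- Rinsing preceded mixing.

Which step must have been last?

Every other step has a chain of constraints placing it before centrifuging, so centrifuging is last.

centrifuging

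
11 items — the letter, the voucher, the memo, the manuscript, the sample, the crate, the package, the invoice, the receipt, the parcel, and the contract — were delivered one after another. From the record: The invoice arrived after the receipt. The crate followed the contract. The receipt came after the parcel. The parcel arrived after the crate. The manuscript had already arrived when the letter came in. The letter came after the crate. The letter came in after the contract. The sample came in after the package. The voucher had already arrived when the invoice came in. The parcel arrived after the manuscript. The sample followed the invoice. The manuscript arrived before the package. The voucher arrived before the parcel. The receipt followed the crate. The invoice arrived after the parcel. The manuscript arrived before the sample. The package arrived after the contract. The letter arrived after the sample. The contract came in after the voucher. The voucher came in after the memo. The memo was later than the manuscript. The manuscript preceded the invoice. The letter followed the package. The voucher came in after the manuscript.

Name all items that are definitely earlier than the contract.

Directly stated before the contract: the voucher.
The manuscript reaches the contract via the manuscript → the voucher → the contract.
The memo reaches the contract via the memo → the voucher → the contract.
No chain forces the invoice (or any of the others) ahead of the contract.

the manuscript, the memo, the voucher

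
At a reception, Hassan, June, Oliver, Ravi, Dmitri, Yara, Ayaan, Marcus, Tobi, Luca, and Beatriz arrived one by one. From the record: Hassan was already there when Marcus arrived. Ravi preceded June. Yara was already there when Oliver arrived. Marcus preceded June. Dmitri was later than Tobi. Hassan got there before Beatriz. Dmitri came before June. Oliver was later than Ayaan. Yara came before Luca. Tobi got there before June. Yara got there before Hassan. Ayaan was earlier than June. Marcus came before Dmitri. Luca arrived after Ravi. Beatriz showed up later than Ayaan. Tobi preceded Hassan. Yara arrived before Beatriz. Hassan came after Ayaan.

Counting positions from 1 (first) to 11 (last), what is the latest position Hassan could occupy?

Hassan must come before Beatriz, Dmitri, June, and Marcus — 4 guests forced after them.
Everything else can be placed before Hassan in some valid order, so Hassan can sit as late as position 11 − 4 = 7.

7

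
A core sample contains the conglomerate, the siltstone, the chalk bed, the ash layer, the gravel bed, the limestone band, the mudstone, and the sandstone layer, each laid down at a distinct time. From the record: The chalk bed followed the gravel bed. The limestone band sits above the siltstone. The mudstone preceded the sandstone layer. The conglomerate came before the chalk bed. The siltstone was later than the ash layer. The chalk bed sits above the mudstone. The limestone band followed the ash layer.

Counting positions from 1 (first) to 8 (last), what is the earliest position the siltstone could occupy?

2

The ash layer must come before the siltstone — 1 forced predecessor.
Nothing else is forced ahead of the siltstone, so its earliest slot is position 1 + 1 = 2.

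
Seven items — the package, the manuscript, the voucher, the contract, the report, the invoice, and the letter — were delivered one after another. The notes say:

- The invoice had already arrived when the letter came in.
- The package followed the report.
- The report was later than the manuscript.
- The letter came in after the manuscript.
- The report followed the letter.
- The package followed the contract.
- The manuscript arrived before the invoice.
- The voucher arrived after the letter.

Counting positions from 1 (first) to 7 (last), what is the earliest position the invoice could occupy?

The manuscript must come before the invoice — 1 forced predecessor.
Nothing else is forced ahead of the invoice, so its earliest slot is position 1 + 1 = 2.

2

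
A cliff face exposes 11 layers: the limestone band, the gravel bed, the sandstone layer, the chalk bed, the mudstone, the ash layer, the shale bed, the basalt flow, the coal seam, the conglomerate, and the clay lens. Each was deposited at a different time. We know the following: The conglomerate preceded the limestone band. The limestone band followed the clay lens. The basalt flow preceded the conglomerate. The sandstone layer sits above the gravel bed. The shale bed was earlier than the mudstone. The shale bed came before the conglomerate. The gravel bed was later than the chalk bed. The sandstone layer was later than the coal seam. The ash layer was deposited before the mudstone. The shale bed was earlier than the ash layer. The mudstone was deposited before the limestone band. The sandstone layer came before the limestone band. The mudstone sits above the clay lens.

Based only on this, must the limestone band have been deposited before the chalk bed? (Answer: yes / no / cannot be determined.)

Tracing the constraints gives the chalk bed → the gravel bed → the sandstone layer → the limestone band, so the chalk bed must come before the limestone band.
That means the limestone band cannot be before the chalk bed.

no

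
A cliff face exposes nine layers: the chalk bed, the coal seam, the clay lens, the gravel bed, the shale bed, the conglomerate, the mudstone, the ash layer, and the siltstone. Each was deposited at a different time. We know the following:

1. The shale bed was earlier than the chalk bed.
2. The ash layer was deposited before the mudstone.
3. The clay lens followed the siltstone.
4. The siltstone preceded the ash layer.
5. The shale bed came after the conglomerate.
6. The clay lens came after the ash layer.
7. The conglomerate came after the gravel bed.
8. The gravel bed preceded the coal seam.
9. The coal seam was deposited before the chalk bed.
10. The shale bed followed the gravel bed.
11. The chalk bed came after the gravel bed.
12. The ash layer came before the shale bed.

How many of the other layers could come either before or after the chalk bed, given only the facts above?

2

Forced before the chalk bed: the ash layer, the coal seam, the conglomerate, the gravel bed, the shale bed, and the siltstone.
That leaves the clay lens and the mudstone with no forced order relative to the chalk bed — 2.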